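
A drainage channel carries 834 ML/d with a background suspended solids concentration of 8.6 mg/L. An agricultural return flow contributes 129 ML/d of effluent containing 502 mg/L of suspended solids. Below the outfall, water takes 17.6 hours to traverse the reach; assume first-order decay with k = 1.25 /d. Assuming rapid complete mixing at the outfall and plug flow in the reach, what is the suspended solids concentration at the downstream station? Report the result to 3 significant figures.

29.9 mg/L

Conservation of mass: C = (834.0·8.600 + 129.0·502.0) / 963.0 = 71930/963.0 = 74.69 mg/L.
Applying C = C₀e^(−kt): 74.69 × 0.3998 = 29.87 mg/L.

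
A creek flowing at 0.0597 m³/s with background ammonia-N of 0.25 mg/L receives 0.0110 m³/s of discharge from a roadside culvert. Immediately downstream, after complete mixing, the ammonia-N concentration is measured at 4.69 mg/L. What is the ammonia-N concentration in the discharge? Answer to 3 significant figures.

28.8 mg/L

Mass balance: 0.05970·0.2500 + 0.01100·Cₑ = 0.07070·4.690
→ Cₑ = (0.07070·4.690 − 0.05970·0.2500) / 0.01100 = 28.79 mg/L.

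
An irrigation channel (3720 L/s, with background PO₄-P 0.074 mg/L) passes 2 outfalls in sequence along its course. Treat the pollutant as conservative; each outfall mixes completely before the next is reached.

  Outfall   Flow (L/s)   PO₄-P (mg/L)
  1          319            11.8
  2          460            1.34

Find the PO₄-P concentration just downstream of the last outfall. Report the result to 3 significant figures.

1.03 mg/L

After outfall 1: Q = 3720 + 319.0 = 4039 L/s; C = (3720·0.07400 + 319.0·11.80)/4039 = 1.000 mg/L.
After outfall 2: Q = 4039 + 460.0 = 4499 L/s; C = (4039·1.000 + 460.0·1.340)/4499 = 1.035 mg/L.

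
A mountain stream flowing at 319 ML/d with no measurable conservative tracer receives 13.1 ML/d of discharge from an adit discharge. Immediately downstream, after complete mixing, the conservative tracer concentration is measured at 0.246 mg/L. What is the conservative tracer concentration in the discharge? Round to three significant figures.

6.24 mg/L

Mass balance: 319.0·0 + 13.10·Cₑ = 332.1·0.2460
→ Cₑ = (332.1·0.2460 − 319.0·0) / 13.10 = 6.236 mg/L.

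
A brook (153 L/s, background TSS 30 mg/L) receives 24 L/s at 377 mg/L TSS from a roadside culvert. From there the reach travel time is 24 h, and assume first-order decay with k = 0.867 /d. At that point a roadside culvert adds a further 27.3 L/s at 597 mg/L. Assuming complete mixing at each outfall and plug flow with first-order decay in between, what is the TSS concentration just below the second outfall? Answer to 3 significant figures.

Mass balance: C = (153.0·30.00 + 24.00·377.0) / 177.0 = 13640/177.0 = 77.05 mg/L; combined flow 177.0 L/s.
First-order decay: C = 77.05·exp(−k·t) = 77.05·0.4202 = 32.38 mg/L.
At the second outfall, C = (177.0·32.38 + 27.30·597.0) / (177.0 + 27.30) = 107.8 mg/L.

108 mg/L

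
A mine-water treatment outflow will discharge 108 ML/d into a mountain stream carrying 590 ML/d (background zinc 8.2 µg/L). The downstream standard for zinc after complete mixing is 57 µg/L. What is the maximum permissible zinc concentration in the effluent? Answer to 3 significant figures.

324 µg/L

At the limit, (Qr·Cr + Qe·Cₑ)/(Qr + Qe) = 57:
Cₑ = (698.0·57 − 590.0·8.200) / 108.0 = 323.6 µg/L.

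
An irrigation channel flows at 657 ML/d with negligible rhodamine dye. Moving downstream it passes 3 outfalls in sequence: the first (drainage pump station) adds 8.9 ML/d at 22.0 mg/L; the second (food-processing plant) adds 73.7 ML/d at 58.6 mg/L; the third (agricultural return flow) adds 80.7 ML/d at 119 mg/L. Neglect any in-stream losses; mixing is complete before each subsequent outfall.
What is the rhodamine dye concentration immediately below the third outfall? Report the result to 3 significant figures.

After outfall 1: Q = 657.0 + 8.900 = 665.9 ML/d; C = (657.0·0 + 8.900·22.00)/665.9 = 0.2940 mg/L.
After outfall 2: Q = 665.9 + 73.70 = 739.6 ML/d; C = (665.9·0.2940 + 73.70·58.60)/739.6 = 6.104 mg/L.
After outfall 3: Q = 739.6 + 80.70 = 820.3 ML/d; C = (739.6·6.104 + 80.70·119.0)/820.3 = 17.21 mg/L.

17.2 mg/L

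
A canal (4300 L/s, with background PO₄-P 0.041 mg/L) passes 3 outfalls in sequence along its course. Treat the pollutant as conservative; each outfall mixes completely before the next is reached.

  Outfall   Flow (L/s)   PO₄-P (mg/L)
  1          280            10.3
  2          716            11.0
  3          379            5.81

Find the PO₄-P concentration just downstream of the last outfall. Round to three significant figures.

2.32 mg/L

After outfall 1: Q = 4300 + 280.0 = 4580 L/s; C = (4300·0.04100 + 280.0·10.30)/4580 = 0.6682 mg/L.
After outfall 2: Q = 4580 + 716.0 = 5296 L/s; C = (4580·0.6682 + 716.0·11.00)/5296 = 2.065 mg/L.
After outfall 3: Q = 5296 + 379.0 = 5675 L/s; C = (5296·2.065 + 379.0·5.810)/5675 = 2.315 mg/L.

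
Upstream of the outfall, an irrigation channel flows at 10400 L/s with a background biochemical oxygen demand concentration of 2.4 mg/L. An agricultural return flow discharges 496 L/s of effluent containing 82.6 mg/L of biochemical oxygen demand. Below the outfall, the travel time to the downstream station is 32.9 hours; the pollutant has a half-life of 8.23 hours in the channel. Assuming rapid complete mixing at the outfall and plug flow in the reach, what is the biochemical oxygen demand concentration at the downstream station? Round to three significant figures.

After mixing, C = (10400·2.400 + 496.0·82.60) / 10900 = 65930/10900 = 6.051 mg/L.
Half-life 8.23 h → k = ln 2 / 8.23 = 0.08422 h⁻¹ = 2.021 d⁻¹.
Decay over the reach: 6.051·exp(−kt) = 6.051·0.06261 = 0.3788 mg/L.

0.379 mg/L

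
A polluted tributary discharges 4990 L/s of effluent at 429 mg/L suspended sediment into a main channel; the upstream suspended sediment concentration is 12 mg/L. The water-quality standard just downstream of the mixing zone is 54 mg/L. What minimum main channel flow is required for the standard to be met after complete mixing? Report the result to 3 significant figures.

44600 L/s

Set C_mix = 54: (Q·12.00 + 4990·429.0) / (Q + 4990) = 54
→ Q = 4990·(429.0 − 54)/(54 − 12.00) = 44550 L/s.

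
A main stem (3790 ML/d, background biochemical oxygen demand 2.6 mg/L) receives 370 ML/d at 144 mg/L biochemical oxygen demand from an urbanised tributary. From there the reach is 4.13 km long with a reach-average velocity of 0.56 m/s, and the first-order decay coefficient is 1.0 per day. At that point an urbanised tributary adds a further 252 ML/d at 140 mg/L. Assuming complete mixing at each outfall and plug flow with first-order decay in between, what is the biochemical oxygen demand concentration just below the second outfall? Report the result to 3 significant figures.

21.1 mg/L

Mixed concentration C = ΣQC/ΣQ = (3790·2.600 + 370.0·144.0) / 4160 = 63130/4160 = 15.18 mg/L; combined flow 4160 ML/d.
Travel time t = 4.13·1000 / 0.56 = 7375 s = 2.049 h.
First-order decay: C = 15.18·exp(−k·t) = 15.18·0.9182 = 13.93 mg/L.
At the second outfall, C = (4160·13.93 + 252.0·140.0) / (4160 + 252.0) = 21.14 mg/L.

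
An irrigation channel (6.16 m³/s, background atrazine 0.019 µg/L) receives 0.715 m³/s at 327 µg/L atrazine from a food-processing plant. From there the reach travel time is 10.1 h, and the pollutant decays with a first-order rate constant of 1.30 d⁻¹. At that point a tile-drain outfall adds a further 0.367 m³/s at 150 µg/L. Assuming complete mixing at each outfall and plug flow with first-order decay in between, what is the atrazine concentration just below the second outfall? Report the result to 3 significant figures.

26.3 µg/L

Mixed concentration C = ΣQC/ΣQ = (6.160·0.01900 + 0.7150·327.0) / 6.875 = 233.9/6.875 = 34.03 µg/L; combined flow 6.875 m³/s.
After decay, C = 34.03 × e^(−kt) = 34.03 × 0.5786 = 19.69 µg/L.
At the second outfall, C = (6.875·19.69 + 0.3670·150.0) / (6.875 + 0.3670) = 26.29 µg/L.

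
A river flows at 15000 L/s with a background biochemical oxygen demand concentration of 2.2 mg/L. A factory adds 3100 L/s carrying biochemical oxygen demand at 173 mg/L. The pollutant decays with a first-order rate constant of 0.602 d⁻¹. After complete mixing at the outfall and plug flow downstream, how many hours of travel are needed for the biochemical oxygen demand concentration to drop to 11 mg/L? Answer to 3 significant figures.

Mass balance: C = (15000·2.200 + 3100·173.0) / 18100 = 569300/18100 = 31.45 mg/L.
31.45·exp(−k·t) = 11 → t = ln(31.45/11)/k = 150800 s = 41.88 h.

41.9 h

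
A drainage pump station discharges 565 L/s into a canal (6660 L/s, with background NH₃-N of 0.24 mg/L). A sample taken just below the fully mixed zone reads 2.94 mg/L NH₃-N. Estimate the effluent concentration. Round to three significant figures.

Mass balance: 6660·0.2400 + 565.0·Cₑ = 7225·2.940
→ Cₑ = (7225·2.940 − 6660·0.2400) / 565.0 = 34.77 mg/L.

34.8 mg/L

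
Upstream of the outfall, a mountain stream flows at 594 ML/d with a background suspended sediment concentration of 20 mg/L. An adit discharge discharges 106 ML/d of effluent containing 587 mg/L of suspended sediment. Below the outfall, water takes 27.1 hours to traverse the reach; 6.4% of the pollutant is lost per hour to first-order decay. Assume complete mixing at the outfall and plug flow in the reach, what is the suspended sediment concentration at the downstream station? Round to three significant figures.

17.6 mg/L

Flow-weighted average: C = (594.0·20.00 + 106.0·587.0) / 700.0 = 74100/700.0 = 105.9 mg/L.
6.4%/h lost → k = −ln(1 − 0.064) = 0.06614 h⁻¹.
Applying C = C₀e^(−kt): 105.9 × 0.1666 = 17.63 mg/L.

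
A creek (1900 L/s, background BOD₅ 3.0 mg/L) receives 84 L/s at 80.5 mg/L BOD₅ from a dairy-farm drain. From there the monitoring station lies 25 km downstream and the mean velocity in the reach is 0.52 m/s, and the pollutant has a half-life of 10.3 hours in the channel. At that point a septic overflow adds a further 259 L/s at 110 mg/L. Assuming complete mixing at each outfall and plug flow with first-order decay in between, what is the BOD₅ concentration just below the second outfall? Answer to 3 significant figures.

15.0 mg/L

Mixed concentration C = ΣQC/ΣQ = (1900·3.000 + 84.00·80.50) / 1984 = 12460/1984 = 6.281 mg/L; combined flow 1984 L/s.
Travel time t = 25·1000 / 0.52 = 48080 s = 13.35 h.
Half-life 10.3 h → k = ln 2 / 10.3 = 0.06730 h⁻¹ = 1.615 d⁻¹.
After decay, C = 6.281 × e^(−kt) = 6.281 × 0.4071 = 2.557 mg/L.
At the second outfall, C = (1984·2.557 + 259.0·110.0) / (1984 + 259.0) = 14.96 mg/L.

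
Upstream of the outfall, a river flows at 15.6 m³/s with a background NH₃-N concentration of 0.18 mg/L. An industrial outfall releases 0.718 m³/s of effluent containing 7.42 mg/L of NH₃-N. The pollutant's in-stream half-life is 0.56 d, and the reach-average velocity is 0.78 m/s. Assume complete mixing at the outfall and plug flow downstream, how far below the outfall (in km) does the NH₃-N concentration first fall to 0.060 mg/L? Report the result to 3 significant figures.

115 km

Mixed concentration C = ΣQC/ΣQ = (15.60·0.1800 + 0.7180·7.420) / 16.32 = 8.136/16.32 = 0.4986 mg/L.
Half-life 0.56 d → k = ln 2 / 0.56 = 1.238 d⁻¹.
Set 0.4986·exp(−k·t) = 0.060 → t = ln(0.4986/0.060)/k = 147800 s = 41.06 h.
Distance = v·t = 0.78·147800 = 115300 m = 115.3 km.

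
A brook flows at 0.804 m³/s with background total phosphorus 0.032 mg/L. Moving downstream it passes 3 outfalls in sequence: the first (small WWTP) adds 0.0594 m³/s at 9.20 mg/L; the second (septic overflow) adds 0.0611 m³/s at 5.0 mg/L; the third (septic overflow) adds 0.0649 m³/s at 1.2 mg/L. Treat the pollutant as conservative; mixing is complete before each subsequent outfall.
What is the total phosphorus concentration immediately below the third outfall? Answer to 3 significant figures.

0.966 mg/L

After outfall 1: Q = 0.8040 + 0.05940 = 0.8634 m³/s; C = (0.8040·0.03200 + 0.05940·9.200)/0.8634 = 0.6627 mg/L.
After outfall 2: Q = 0.8634 + 0.06110 = 0.9245 m³/s; C = (0.8634·0.6627 + 0.06110·5.000)/0.9245 = 0.9494 mg/L.
After outfall 3: Q = 0.9245 + 0.06490 = 0.9894 m³/s; C = (0.9245·0.9494 + 0.06490·1.200)/0.9894 = 0.9658 mg/L.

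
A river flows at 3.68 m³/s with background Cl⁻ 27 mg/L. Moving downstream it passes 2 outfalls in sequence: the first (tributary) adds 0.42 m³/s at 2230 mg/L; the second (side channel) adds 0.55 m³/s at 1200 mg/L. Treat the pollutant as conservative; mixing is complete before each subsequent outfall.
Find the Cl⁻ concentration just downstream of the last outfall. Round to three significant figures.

365 mg/L

Below outfall 1: Q → 4.100 m³/s, C = (3.680·27.00 + 0.4200·2230)/4.100 = 252.7 mg/L.
Below outfall 2: Q → 4.650 m³/s, C = (4.100·252.7 + 0.5500·1200)/4.650 = 364.7 mg/L.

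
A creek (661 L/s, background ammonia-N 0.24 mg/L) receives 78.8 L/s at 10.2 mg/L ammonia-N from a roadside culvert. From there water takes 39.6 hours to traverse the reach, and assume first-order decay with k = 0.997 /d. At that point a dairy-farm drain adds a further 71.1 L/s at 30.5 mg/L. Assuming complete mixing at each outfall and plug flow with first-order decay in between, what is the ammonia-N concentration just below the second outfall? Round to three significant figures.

After mixing, C = (661.0·0.2400 + 78.80·10.20) / 739.8 = 962.4/739.8 = 1.301 mg/L; combined flow 739.8 L/s.
Applying C = C₀e^(−kt): 1.301 × 0.1930 = 0.2511 mg/L.
Second outfall: C = (739.8·0.2511 + 71.10·30.50)/810.9 = 2.903 mg/L.

2.90 mg/L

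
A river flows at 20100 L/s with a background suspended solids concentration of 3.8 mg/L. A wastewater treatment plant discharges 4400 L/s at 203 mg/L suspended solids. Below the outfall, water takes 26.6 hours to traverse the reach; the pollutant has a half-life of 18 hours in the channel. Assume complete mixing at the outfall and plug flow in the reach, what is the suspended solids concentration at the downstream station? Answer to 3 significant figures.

14.2 mg/L

After mixing, C = (20100·3.800 + 4400·203.0) / 24500 = 969600/24500 = 39.57 mg/L.
Half-life 18 h → k = ln 2 / 18 = 0.03851 h⁻¹ = 0.9242 d⁻¹.
Applying C = C₀e^(−kt): 39.57 × 0.3590 = 14.21 mg/L.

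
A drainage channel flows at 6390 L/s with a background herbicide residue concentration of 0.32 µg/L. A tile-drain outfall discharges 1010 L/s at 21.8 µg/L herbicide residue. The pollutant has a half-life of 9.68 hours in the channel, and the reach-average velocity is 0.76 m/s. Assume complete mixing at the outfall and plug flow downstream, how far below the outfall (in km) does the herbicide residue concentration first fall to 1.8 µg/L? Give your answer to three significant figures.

22.6 km

Mixed concentration C = ΣQC/ΣQ = (6390·0.3200 + 1010·21.80) / 7400 = 24060/7400 = 3.252 µg/L.
Half-life 9.68 h → k = ln 2 / 9.68 = 0.07161 h⁻¹ = 1.719 d⁻¹.
Set 3.252·exp(−k·t) = 1.8 → t = ln(3.252/1.8)/k = 29730 s = 8.259 h.
Distance = v·t = 0.76·29730 = 22600 m = 22.60 km.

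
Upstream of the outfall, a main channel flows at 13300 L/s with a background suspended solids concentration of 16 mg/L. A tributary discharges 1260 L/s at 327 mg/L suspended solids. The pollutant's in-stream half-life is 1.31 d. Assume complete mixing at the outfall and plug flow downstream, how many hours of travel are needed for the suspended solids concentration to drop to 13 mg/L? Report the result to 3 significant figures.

54.2 h

Mass balance: C = (13300·16.00 + 1260·327.0) / 14560 = 624800/14560 = 42.91 mg/L.
Half-life 1.31 d → k = ln 2 / 1.31 = 0.5291 d⁻¹.
42.91·exp(−k·t) = 13 → t = ln(42.91/13)/k = 195000 s = 54.17 h.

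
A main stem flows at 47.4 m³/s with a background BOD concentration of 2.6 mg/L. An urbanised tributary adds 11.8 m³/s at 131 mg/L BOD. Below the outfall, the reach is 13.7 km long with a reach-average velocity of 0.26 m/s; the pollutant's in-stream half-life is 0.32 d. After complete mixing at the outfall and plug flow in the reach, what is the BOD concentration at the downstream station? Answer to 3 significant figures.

7.52 mg/L

Mass balance: C = (47.40·2.600 + 11.80·131.0) / 59.20 = 1669/59.20 = 28.19 mg/L.
Travel time t = 13.7·1000 / 0.26 = 52690 s = 14.64 h.
Half-life 0.32 d → k = ln 2 / 0.32 = 2.166 d⁻¹.
First-order decay: C = 28.19·exp(−k·t) = 28.19·0.2669 = 7.524 mg/L.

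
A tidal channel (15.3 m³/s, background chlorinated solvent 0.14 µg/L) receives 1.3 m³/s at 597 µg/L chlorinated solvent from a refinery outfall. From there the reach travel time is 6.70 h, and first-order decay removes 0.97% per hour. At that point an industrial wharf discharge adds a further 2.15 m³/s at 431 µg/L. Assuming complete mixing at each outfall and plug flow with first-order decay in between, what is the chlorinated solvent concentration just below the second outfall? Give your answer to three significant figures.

88.3 µg/L

Mixed concentration C = ΣQC/ΣQ = (15.30·0.1400 + 1.300·597.0) / 16.60 = 778.2/16.60 = 46.88 µg/L; combined flow 16.60 m³/s.
0.97%/h lost → k = −ln(1 − 0.0097) = 0.009747 h⁻¹.
Decay over the reach: 46.88·exp(−kt) = 46.88·0.9368 = 43.92 µg/L.
Second outfall: C = (16.60·43.92 + 2.150·431.0)/18.75 = 88.30 µg/L.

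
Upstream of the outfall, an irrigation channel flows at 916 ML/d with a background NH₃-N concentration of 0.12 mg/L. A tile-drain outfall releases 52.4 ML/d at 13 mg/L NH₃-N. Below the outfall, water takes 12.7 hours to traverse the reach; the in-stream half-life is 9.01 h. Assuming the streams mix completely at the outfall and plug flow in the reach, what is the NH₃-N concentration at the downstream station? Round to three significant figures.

0.308 mg/L

Conservation of mass: C = (916.0·0.1200 + 52.40·13.00) / 968.4 = 791.1/968.4 = 0.8169 mg/L.
Half-life 9.01 h → k = ln 2 / 9.01 = 0.07693 h⁻¹ = 1.846 d⁻¹.
Decay over the reach: 0.8169·exp(−kt) = 0.8169·0.3764 = 0.3075 mg/L.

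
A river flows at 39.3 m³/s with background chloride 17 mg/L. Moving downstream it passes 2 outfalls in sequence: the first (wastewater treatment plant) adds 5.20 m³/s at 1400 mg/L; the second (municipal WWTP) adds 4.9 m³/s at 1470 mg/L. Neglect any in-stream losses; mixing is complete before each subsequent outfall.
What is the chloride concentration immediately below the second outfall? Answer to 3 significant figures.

Below outfall 1: Q → 44.50 m³/s, C = (39.30·17.00 + 5.200·1400)/44.50 = 178.6 mg/L.
Below outfall 2: Q → 49.40 m³/s, C = (44.50·178.6 + 4.900·1470)/49.40 = 306.7 mg/L.

307 mg/L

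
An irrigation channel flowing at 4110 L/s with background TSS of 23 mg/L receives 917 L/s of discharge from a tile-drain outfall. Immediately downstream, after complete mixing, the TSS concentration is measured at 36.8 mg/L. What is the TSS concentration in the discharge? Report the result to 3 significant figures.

98.7 mg/L

Mass balance: 4110·23.00 + 917.0·Cₑ = 5027·36.80
→ Cₑ = (5027·36.80 − 4110·23.00) / 917.0 = 98.65 mg/L.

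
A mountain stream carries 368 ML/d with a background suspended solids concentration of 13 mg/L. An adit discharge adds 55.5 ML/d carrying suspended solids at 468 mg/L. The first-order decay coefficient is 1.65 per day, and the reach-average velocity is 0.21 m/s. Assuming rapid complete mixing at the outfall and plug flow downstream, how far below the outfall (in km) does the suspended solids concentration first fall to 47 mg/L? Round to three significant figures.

4.79 km

Flow-weighted average: C = (368.0·13.00 + 55.50·468.0) / 423.5 = 30760/423.5 = 72.63 mg/L.
Set 72.63·exp(−k·t) = 47 → t = ln(72.63/47)/k = 22790 s = 6.330 h.
Distance = v·t = 0.21·22790 = 4786 m = 4.786 km.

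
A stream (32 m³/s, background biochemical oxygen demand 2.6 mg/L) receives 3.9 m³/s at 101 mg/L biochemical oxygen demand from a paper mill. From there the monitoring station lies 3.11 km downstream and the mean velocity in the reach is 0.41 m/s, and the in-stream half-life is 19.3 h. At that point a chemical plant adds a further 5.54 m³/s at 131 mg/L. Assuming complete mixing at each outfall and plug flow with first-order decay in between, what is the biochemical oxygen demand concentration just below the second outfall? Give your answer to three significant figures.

After mixing, C = (32.00·2.600 + 3.900·101.0) / 35.90 = 477.1/35.90 = 13.29 mg/L; combined flow 35.90 m³/s.
Travel time t = 3.11·1000 / 0.41 = 7585 s = 2.107 h.
Half-life 19.3 h → k = ln 2 / 19.3 = 0.03591 h⁻¹ = 0.8619 d⁻¹.
First-order decay: C = 13.29·exp(−k·t) = 13.29·0.9271 = 12.32 mg/L.
Second outfall: C = (35.90·12.32 + 5.540·131.0)/41.44 = 28.19 mg/L.

28.2 mg/L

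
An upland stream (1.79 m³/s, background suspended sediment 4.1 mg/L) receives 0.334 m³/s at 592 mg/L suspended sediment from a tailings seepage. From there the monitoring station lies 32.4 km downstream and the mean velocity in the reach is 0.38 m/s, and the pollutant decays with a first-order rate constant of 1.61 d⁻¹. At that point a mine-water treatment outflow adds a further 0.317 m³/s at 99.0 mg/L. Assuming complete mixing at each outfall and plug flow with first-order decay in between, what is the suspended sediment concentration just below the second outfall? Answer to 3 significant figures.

Mass balance: C = (1.790·4.100 + 0.3340·592.0) / 2.124 = 205.1/2.124 = 96.55 mg/L; combined flow 2.124 m³/s.
Travel time t = 32.4·1000 / 0.38 = 85260 s = 23.68 h.
Applying C = C₀e^(−kt): 96.55 × 0.2042 = 19.71 mg/L.
At the second outfall, C = (2.124·19.71 + 0.3170·99.00) / (2.124 + 0.3170) = 30.01 mg/L.

30.0 mg/L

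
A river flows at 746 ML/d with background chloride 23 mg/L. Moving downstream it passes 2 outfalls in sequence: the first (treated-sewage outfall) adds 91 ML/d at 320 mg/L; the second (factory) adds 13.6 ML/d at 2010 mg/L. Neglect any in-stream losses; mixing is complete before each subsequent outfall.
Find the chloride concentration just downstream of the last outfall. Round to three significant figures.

Below outfall 1: Q → 837.0 ML/d, C = (746.0·23.00 + 91.00·320.0)/837.0 = 55.29 mg/L.
Below outfall 2: Q → 850.6 ML/d, C = (837.0·55.29 + 13.60·2010)/850.6 = 86.54 mg/L.

86.5 mg/L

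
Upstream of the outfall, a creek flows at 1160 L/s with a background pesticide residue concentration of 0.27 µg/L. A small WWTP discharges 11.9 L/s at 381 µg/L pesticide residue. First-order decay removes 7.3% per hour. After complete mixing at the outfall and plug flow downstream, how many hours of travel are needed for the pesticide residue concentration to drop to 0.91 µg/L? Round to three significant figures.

Conservation of mass: C = (1160·0.2700 + 11.90·381.0) / 1172 = 4847/1172 = 4.136 µg/L.
7.3%/h lost → k = −ln(1 − 0.073) = 0.07580 h⁻¹.
4.136·exp(−k·t) = 0.91 → t = ln(4.136/0.91)/k = 71910 s = 19.97 h.

20.0 h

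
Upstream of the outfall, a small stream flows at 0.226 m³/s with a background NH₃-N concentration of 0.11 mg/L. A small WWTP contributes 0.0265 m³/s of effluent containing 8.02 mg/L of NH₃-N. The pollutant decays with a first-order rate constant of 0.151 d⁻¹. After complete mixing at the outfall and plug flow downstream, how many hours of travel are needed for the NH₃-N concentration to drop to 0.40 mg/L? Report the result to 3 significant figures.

Mass balance: C = (0.2260·0.1100 + 0.02650·8.020) / 0.2525 = 0.2374/0.2525 = 0.9402 mg/L.
0.9402·exp(−k·t) = 0.40 → t = ln(0.9402/0.40)/k = 489000 s = 135.8 h.

136 h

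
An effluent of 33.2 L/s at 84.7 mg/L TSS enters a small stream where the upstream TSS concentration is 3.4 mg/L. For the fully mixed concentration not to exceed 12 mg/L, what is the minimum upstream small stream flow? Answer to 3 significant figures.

281 L/s

Set C_mix = 12: (Q·3.400 + 33.20·84.70) / (Q + 33.20) = 12
→ Q = 33.20·(84.70 − 12)/(12 − 3.400) = 280.7 L/s.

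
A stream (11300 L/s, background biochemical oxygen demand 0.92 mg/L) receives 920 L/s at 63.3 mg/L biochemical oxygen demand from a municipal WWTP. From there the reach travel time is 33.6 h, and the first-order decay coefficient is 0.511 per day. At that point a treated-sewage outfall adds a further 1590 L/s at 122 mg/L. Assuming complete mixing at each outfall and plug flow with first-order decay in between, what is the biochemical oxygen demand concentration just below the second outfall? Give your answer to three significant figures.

16.5 mg/L

Flow-weighted average: C = (11300·0.9200 + 920.0·63.30) / 12220 = 68630/12220 = 5.616 mg/L; combined flow 12220 L/s.
Decay over the reach: 5.616·exp(−kt) = 5.616·0.4890 = 2.746 mg/L.
At the second outfall, C = (12220·2.746 + 1590·122.0) / (12220 + 1590) = 16.48 mg/L.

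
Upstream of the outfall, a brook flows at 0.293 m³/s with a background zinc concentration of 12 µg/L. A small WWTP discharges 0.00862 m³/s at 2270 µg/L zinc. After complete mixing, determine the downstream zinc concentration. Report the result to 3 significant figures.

Mixed concentration C = ΣQC/ΣQ = (0.2930·12.00 + 0.008620·2270) / 0.3016 = 23.08/0.3016 = 76.53 µg/L.

76.5 µg/L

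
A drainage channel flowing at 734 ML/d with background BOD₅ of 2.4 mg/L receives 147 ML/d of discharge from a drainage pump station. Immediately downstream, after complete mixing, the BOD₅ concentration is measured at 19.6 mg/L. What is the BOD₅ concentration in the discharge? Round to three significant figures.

105 mg/L

Mass balance: 734.0·2.400 + 147.0·Cₑ = 881.0·19.60
→ Cₑ = (881.0·19.60 − 734.0·2.400) / 147.0 = 105.5 mg/L.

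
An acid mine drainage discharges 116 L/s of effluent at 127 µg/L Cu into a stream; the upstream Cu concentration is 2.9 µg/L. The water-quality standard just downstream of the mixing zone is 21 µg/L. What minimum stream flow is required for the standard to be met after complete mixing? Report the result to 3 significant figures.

679 L/s

Set C_mix = 21: (Q·2.900 + 116.0·127.0) / (Q + 116.0) = 21
→ Q = 116.0·(127.0 − 21)/(21 − 2.900) = 679.3 L/s.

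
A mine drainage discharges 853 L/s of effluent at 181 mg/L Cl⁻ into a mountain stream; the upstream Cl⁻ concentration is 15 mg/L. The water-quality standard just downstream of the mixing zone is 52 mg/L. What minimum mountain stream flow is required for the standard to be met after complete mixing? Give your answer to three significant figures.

Set C_mix = 52: (Q·15.00 + 853.0·181.0) / (Q + 853.0) = 52
→ Q = 853.0·(181.0 − 52)/(52 − 15.00) = 2974 L/s.

2970 L/s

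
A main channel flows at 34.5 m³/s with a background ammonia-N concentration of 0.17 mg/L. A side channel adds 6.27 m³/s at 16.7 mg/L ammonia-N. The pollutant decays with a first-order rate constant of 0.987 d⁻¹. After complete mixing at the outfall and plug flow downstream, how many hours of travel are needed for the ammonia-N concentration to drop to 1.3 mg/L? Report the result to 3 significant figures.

After mixing, C = (34.50·0.1700 + 6.270·16.70) / 40.77 = 110.6/40.77 = 2.712 mg/L.
2.712·exp(−k·t) = 1.3 → t = ln(2.712/1.3)/k = 64370 s = 17.88 h.

17.9 h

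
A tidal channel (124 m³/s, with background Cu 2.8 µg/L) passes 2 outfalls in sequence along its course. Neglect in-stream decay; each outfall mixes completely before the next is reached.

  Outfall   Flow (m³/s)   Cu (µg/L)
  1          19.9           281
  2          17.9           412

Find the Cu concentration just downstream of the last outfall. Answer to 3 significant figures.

After outfall 1: Q = 124.0 + 19.90 = 143.9 m³/s; C = (124.0·2.800 + 19.90·281.0)/143.9 = 41.27 µg/L.
After outfall 2: Q = 143.9 + 17.90 = 161.8 m³/s; C = (143.9·41.27 + 17.90·412.0)/161.8 = 82.29 µg/L.

82.3 µg/L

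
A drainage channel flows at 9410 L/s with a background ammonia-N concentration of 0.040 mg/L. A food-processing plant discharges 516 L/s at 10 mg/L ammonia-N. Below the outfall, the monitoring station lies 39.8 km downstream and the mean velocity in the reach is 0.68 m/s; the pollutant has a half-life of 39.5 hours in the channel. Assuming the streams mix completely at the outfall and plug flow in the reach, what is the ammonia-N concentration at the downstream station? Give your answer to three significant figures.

0.419 mg/L

Flow-weighted average: C = (9410·0.04000 + 516.0·10.00) / 9926 = 5536/9926 = 0.5578 mg/L.
Travel time t = 39.8·1000 / 0.68 = 58530 s = 16.26 h.
Half-life 39.5 h → k = ln 2 / 39.5 = 0.01755 h⁻¹ = 0.4212 d⁻¹.
After decay, C = 0.5578 × e^(−kt) = 0.5578 × 0.7518 = 0.4193 mg/L.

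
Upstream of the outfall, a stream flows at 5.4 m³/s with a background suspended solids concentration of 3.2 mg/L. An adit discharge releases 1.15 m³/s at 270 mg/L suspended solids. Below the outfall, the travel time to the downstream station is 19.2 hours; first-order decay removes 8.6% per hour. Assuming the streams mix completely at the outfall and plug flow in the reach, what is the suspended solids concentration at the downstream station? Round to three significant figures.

After mixing, C = (5.400·3.200 + 1.150·270.0) / 6.550 = 327.8/6.550 = 50.04 mg/L.
8.6%/h lost → k = −ln(1 − 0.086) = 0.08992 h⁻¹.
Decay over the reach: 50.04·exp(−kt) = 50.04·0.1779 = 8.902 mg/L.

8.90 mg/L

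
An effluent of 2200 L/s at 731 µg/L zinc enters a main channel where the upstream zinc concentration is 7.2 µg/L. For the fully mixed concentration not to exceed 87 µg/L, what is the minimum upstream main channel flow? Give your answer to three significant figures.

Set C_mix = 87: (Q·7.200 + 2200·731.0) / (Q + 2200) = 87
→ Q = 2200·(731.0 − 87)/(87 − 7.200) = 17750 L/s.

17800 L/s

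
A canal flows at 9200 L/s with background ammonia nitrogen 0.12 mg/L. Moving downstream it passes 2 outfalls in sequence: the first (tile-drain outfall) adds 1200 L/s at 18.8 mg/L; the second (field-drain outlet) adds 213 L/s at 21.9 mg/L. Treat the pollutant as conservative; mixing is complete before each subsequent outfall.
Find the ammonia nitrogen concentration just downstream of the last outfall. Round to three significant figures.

2.67 mg/L

Below outfall 1: Q → 10400 L/s, C = (9200·0.1200 + 1200·18.80)/10400 = 2.275 mg/L.
Below outfall 2: Q → 10610 L/s, C = (10400·2.275 + 213.0·21.90)/10610 = 2.669 mg/L.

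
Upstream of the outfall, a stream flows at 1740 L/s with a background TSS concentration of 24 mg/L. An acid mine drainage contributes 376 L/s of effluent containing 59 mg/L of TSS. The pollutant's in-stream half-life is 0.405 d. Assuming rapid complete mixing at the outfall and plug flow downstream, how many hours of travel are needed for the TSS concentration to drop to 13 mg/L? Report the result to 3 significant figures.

11.8 h

Flow-weighted average: C = (1740·24.00 + 376.0·59.00) / 2116 = 63940/2116 = 30.22 mg/L.
Half-life 0.405 d → k = ln 2 / 0.405 = 1.711 d⁻¹.
30.22·exp(−k·t) = 13 → t = ln(30.22/13)/k = 42580 s = 11.83 h.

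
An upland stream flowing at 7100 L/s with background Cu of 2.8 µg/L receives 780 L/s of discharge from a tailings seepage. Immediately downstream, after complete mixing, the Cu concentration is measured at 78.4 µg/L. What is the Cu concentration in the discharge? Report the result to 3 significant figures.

767 µg/L

Mass balance: 7100·2.800 + 780.0·Cₑ = 7880·78.40
→ Cₑ = (7880·78.40 − 7100·2.800) / 780.0 = 766.6 µg/L.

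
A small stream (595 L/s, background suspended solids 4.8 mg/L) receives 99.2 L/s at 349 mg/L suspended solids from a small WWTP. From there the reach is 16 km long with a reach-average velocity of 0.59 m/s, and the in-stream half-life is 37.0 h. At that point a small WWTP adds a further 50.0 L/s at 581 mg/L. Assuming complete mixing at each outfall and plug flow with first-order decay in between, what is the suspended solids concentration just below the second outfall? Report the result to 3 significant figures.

Conservation of mass: C = (595.0·4.800 + 99.20·349.0) / 694.2 = 37480/694.2 = 53.99 mg/L; combined flow 694.2 L/s.
Travel time t = 16·1000 / 0.59 = 27120 s = 7.533 h.
Half-life 37.0 h → k = ln 2 / 37.0 = 0.01873 h⁻¹ = 0.4496 d⁻¹.
Decay over the reach: 53.99·exp(−kt) = 53.99·0.8684 = 46.88 mg/L.
Second outfall: C = (694.2·46.88 + 50.00·581.0)/744.2 = 82.77 mg/L.

82.8 mg/L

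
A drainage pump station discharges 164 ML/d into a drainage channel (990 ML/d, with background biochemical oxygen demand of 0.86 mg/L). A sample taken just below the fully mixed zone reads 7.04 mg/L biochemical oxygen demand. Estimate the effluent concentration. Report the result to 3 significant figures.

Mass balance: 990.0·0.8600 + 164.0·Cₑ = 1154·7.040
→ Cₑ = (1154·7.040 − 990.0·0.8600) / 164.0 = 44.35 mg/L.

44.3 mg/L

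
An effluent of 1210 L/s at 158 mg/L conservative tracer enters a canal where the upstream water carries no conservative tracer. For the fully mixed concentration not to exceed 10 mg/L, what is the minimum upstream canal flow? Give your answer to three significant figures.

Set C_mix = 10: (Q·0 + 1210·158.0) / (Q + 1210) = 10
→ Q = 1210·(158.0 − 10)/(10 − 0) = 17910 L/s.

17900 L/s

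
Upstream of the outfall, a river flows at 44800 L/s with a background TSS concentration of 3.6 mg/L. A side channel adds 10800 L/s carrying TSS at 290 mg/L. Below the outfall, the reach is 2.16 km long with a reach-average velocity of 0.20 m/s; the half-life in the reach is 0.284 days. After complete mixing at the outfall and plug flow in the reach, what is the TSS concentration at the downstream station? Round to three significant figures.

43.7 mg/L

Conservation of mass: C = (44800·3.600 + 10800·290.0) / 55600 = 3293000/55600 = 59.23 mg/L.
Travel time t = 2.16·1000 / 0.20 = 10800 s = 3.000 h.
Half-life 0.284 d → k = ln 2 / 0.284 = 2.441 d⁻¹.
After decay, C = 59.23 × e^(−kt) = 59.23 × 0.7371 = 43.66 mg/L.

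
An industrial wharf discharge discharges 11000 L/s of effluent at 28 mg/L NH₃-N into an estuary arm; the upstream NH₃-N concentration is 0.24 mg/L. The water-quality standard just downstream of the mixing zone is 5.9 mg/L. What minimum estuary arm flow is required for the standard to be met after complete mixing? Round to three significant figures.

43000 L/s

Set C_mix = 5.9: (Q·0.2400 + 11000·28.00) / (Q + 11000) = 5.9
→ Q = 11000·(28.00 − 5.9)/(5.9 − 0.2400) = 42950 L/s.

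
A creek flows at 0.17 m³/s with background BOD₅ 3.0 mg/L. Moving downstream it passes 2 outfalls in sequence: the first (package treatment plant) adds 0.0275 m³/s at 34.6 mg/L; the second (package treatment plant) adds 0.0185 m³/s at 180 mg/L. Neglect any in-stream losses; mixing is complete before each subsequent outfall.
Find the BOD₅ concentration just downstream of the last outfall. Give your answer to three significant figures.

22.2 mg/L

Below outfall 1: Q → 0.1975 m³/s, C = (0.1700·3.000 + 0.02750·34.60)/0.1975 = 7.400 mg/L.
Below outfall 2: Q → 0.2160 m³/s, C = (0.1975·7.400 + 0.01850·180.0)/0.2160 = 22.18 mg/L.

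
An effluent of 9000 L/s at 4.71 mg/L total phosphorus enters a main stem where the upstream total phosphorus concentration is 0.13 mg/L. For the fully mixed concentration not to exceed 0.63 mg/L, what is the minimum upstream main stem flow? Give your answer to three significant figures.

Set C_mix = 0.63: (Q·0.1300 + 9000·4.710) / (Q + 9000) = 0.63
→ Q = 9000·(4.710 − 0.63)/(0.63 − 0.1300) = 73440 L/s.

73400 L/s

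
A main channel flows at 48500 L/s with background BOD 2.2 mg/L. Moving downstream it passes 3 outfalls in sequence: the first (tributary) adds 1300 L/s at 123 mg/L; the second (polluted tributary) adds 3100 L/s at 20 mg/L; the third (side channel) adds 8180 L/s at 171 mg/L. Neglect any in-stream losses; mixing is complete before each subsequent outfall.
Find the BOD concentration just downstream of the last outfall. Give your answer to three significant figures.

Outfall 1: combined Q = 49800 L/s; C = (48500·2.200 + 1300·123.0)/49800 = 5.353 mg/L.
Outfall 2: combined Q = 52900 L/s; C = (49800·5.353 + 3100·20.00)/52900 = 6.212 mg/L.
Outfall 3: combined Q = 61080 L/s; C = (52900·6.212 + 8180·171.0)/61080 = 28.28 mg/L.

28.3 mg/L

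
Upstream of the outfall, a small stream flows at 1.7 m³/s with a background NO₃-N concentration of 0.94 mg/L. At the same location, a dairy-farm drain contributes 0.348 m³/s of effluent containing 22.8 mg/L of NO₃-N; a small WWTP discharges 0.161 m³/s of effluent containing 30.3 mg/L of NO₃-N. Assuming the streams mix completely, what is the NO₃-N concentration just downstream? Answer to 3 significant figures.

Conservation of mass: C = (1.700·0.9400 + 0.3480·22.80 + 0.1610·30.30) / 2.209 = 14.41/2.209 = 6.524 mg/L.

6.52 mg/L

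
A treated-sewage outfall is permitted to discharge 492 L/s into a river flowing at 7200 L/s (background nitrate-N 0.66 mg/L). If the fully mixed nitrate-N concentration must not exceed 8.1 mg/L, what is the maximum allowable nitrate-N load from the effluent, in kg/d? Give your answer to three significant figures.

4970 kg/d

Mass balance at the limit: 7200·0.6600 + 492.0·Cₑ = 7692·8.1 → Cₑ = 117.0 mg/L.
492.0 L/s = 0.4920 m³/s. Load = 0.4920 m³/s × 117.0 g/m³ × 86 400 s/d = 4973 kg/d.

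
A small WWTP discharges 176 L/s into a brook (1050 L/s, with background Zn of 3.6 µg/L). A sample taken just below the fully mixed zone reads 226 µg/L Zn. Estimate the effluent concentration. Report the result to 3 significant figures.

1550 µg/L

Mass balance: 1050·3.600 + 176.0·Cₑ = 1226·226.0
→ Cₑ = (1226·226.0 − 1050·3.600) / 176.0 = 1553 µg/L.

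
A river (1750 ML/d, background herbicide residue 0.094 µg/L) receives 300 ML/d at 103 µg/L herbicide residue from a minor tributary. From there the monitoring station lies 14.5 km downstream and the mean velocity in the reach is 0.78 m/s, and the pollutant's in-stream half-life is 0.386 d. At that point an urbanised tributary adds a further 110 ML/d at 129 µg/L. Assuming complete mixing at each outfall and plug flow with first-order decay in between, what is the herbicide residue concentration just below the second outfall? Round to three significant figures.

Mixed concentration C = ΣQC/ΣQ = (1750·0.09400 + 300.0·103.0) / 2050 = 31060/2050 = 15.15 µg/L; combined flow 2050 ML/d.
Travel time t = 14.5·1000 / 0.78 = 18590 s = 5.164 h.
Half-life 0.386 d → k = ln 2 / 0.386 = 1.796 d⁻¹.
Applying C = C₀e^(−kt): 15.15 × 0.6795 = 10.30 µg/L.
Second outfall: C = (2050·10.30 + 110.0·129.0)/2160 = 16.34 µg/L.

16.3 µg/L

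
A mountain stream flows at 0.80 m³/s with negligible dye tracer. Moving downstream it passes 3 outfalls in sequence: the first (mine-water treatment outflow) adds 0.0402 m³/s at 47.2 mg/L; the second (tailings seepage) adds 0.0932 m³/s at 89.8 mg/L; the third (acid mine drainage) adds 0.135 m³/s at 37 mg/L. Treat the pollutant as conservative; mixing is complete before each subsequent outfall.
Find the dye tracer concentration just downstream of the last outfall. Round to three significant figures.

14.3 mg/L

Outfall 1: combined Q = 0.8402 m³/s; C = (0.8000·0 + 0.04020·47.20)/0.8402 = 2.258 mg/L.
Outfall 2: combined Q = 0.9334 m³/s; C = (0.8402·2.258 + 0.09320·89.80)/0.9334 = 11.00 mg/L.
Outfall 3: combined Q = 1.068 m³/s; C = (0.9334·11.00 + 0.1350·37.00)/1.068 = 14.28 mg/L.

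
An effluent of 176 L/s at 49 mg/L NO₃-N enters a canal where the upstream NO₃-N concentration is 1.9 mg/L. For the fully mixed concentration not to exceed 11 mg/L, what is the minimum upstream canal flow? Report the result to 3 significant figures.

735 L/s

Set C_mix = 11: (Q·1.900 + 176.0·49.00) / (Q + 176.0) = 11
→ Q = 176.0·(49.00 − 11)/(11 − 1.900) = 734.9 L/s.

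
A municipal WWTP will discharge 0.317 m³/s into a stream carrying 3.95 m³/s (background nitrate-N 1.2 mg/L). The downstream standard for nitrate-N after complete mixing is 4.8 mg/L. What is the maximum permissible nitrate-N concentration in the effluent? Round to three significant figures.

49.7 mg/L

At the limit, (Qr·Cr + Qe·Cₑ)/(Qr + Qe) = 4.8:
Cₑ = (4.267·4.8 − 3.950·1.200) / 0.3170 = 49.66 mg/L.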